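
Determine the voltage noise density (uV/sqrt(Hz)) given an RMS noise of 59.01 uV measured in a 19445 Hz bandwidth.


Noise spectral density = Vrms / sqrt(BW).
NSD = 59.01 / sqrt(19445)
NSD = 59.01 / 139.4453
NSD = 0.4232 uV/sqrt(Hz)

0.4232 uV/sqrt(Hz)


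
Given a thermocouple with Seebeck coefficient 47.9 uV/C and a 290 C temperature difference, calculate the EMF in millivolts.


The thermocouple output V = sensitivity * dT.
V = 47.9 uV/C * 290 C
V = 13891.0 uV
V = 13.891 mV

13.891 mV


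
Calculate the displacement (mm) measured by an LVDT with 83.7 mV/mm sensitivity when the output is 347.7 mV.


Displacement = Vout / sensitivity.
d = 347.7 / 83.7
d = 4.154 mm

4.154 mm


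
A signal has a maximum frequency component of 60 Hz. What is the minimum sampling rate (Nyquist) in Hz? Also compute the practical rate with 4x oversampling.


By Nyquist theorem, fs_min = 2 * fmax.
fs_min = 2 * 60 = 120 Hz
Practical rate = 4 * fs_min = 4 * 120 = 480 Hz

fs_min = 120 Hz, fs_practical = 480 Hz


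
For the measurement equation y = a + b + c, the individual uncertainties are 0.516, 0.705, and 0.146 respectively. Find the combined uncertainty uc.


For a sum of independent quantities, uc = sqrt(u1^2 + u2^2 + u3^2).
uc = sqrt(0.516^2 + 0.705^2 + 0.146^2)
uc = sqrt(0.266256 + 0.497025 + 0.021316)
uc = 0.8858

0.8858


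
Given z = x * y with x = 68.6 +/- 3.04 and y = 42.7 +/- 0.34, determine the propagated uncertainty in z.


For a product z = x*y, the relative uncertainty is:
uz/z = sqrt((ux/x)^2 + (uy/y)^2)
Relative uncertainties: ux/x = 3.04/68.6 = 0.044315
uy/y = 0.34/42.7 = 0.007963
z = 68.6 * 42.7 = 2929.2
uz = 2929.2 * sqrt(0.044315^2 + 0.007963^2) = 131.887

131.887


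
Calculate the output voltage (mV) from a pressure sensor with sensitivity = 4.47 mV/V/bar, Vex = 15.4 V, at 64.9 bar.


Output = sensitivity * Vex * P.
Vout = 4.47 * 15.4 * 64.9
Vout = 68.838 * 64.9
Vout = 4467.59 mV

4467.59 mV


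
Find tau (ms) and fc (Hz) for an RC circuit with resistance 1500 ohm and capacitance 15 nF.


Time constant: tau = R * C.
tau = 1500 * 1.50e-08 = 2.25e-05 s
tau = 0.0225 ms
Cutoff frequency: fc = 1 / (2*pi*R*C).
fc = 1 / (2*pi*2.25e-05) = 7073.55 Hz

tau = 0.0225 ms, fc = 7073.55 Hz


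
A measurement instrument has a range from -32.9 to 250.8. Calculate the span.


Span = upper range - lower range.
Span = 250.8 - (-32.9)
Span = 283.7

283.7


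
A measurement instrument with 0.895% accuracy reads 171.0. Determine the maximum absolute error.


Absolute error = (accuracy% / 100) * reading.
Error = (0.895 / 100) * 171.0
Error = 0.00895 * 171.0
Error = 1.5304

1.5304


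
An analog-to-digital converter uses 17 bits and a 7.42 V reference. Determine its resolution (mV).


The resolution (LSB) of an ADC is Vref / 2^n.
LSB = 7.42 / 2^17
LSB = 7.42 / 131072
LSB = 5.661e-05 V = 0.05661011 mV

0.05661011 mV


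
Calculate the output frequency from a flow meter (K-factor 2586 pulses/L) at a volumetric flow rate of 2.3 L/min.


Frequency = K * Q / 60 (converting L/min to L/s).
f = 2586 * 2.3 / 60
f = 5947.8 / 60
f = 99.13 Hz

99.13 Hz


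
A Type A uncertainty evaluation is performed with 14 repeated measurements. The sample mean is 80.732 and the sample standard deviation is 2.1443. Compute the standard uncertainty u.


The standard uncertainty for Type A evaluation is u = s / sqrt(n).
u = 2.1443 / sqrt(14)
u = 2.1443 / 3.7417
u = 0.5731

0.5731


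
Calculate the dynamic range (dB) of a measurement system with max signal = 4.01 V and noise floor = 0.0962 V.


Dynamic range = 20 * log10(Vmax / Vnoise).
DR = 20 * log10(4.01 / 0.0962)
DR = 20 * log10(41.68)
DR = 32.4 dB

32.4 dB


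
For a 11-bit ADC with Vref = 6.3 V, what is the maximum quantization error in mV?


The maximum quantization error is +/- LSB/2.
LSB = Vref / 2^n = 6.3 / 2048 = 0.00307617 V
Max error = LSB / 2 = 0.00307617 / 2 = 0.00153809 V
Max error = 1.5381 mV

1.5381 mV


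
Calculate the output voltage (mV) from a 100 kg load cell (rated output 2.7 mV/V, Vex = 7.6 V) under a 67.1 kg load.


Vout = rated_output * Vex * (load / capacity).
Vout = 2.7 * 7.6 * (67.1 / 100)
Vout = 2.7 * 7.6 * 0.671
Vout = 13.769 mV

13.769 mV


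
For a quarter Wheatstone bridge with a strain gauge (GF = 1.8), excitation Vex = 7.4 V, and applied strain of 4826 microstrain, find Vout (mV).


Quarter bridge output: Vout = (GF * epsilon * Vex) / 4.
Vout = (1.8 * 4826e-6 * 7.4) / 4
Vout = 0.06428232 / 4 V
Vout = 0.01607058 V = 16.0706 mV

16.0706 mV


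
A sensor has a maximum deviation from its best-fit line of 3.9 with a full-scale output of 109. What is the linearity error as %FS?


Linearity error = (max deviation / full scale) * 100%.
Linearity = (3.9 / 109) * 100
Linearity = 3.578 %FS

3.578 %FS


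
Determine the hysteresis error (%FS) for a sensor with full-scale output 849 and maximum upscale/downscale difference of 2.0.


Hysteresis = (max difference / full scale) * 100%.
H = (2.0 / 849) * 100
H = 0.236 %FS

0.236 %FS


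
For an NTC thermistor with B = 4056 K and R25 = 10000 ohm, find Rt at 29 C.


NTC thermistor equation: Rt = R25 * exp(B * (1/T - 1/T25)).
T in Kelvin: 302.15 K, T25 = 298.15 K
1/T - 1/T25 = 1/302.15 - 1/298.15 = -4.44e-05
B * (1/T - 1/T25) = 4056 * -4.44e-05 = -0.1801
Rt = 10000 * exp(-0.1801) = 8351.9 ohm

8351.9 ohm


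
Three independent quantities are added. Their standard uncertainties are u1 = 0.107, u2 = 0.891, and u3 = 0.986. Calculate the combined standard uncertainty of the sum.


For a sum of independent quantities, uc = sqrt(u1^2 + u2^2 + u3^2).
uc = sqrt(0.107^2 + 0.891^2 + 0.986^2)
uc = sqrt(0.011449 + 0.793881 + 0.972196)
uc = 1.3332

1.3332


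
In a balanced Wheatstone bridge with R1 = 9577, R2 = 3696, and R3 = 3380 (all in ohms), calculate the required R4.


At balance: R1*R4 = R2*R3, so R4 = R2*R3/R1.
R4 = 3696 * 3380 / 9577
R4 = 12492480 / 9577
R4 = 1304.43 ohm

1304.43 ohm


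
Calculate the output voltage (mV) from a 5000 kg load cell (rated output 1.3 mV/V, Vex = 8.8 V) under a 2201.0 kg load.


Vout = rated_output * Vex * (load / capacity).
Vout = 1.3 * 8.8 * (2201.0 / 5000)
Vout = 1.3 * 8.8 * 0.4402
Vout = 5.036 mV

5.036 mV


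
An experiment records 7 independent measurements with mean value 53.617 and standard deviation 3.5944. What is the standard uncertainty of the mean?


The standard uncertainty for Type A evaluation is u = s / sqrt(n).
u = 3.5944 / sqrt(7)
u = 3.5944 / 2.6458
u = 1.3586

1.3586


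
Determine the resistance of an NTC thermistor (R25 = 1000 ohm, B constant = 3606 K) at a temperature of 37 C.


NTC thermistor equation: Rt = R25 * exp(B * (1/T - 1/T25)).
T in Kelvin: 310.15 K, T25 = 298.15 K
1/T - 1/T25 = 1/310.15 - 1/298.15 = -0.00012977
B * (1/T - 1/T25) = 3606 * -0.00012977 = -0.468
Rt = 1000 * exp(-0.468) = 626.3 ohm

626.3 ohm


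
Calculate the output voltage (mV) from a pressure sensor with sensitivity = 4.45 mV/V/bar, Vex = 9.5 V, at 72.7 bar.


Output = sensitivity * Vex * P.
Vout = 4.45 * 9.5 * 72.7
Vout = 42.275 * 72.7
Vout = 3073.39 mV

3073.39 mV


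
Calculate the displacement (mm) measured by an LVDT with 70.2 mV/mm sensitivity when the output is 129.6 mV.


Displacement = Vout / sensitivity.
d = 129.6 / 70.2
d = 1.846 mm

1.846 mm


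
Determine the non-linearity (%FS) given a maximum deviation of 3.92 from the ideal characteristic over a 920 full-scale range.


Linearity error = (max deviation / full scale) * 100%.
Linearity = (3.92 / 920) * 100
Linearity = 0.426 %FS

0.426 %FS


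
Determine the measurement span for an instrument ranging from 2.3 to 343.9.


Span = upper range - lower range.
Span = 343.9 - (2.3)
Span = 341.6

341.6


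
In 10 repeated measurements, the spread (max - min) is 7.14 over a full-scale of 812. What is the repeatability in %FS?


Repeatability = (spread / full scale) * 100%.
R = (7.14 / 812) * 100
R = 0.879 %FS

0.879 %FS


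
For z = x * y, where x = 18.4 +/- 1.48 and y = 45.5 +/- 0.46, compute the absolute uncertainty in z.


For a product z = x*y, the relative uncertainty is:
uz/z = sqrt((ux/x)^2 + (uy/y)^2)
Relative uncertainties: ux/x = 1.48/18.4 = 0.080435
uy/y = 0.46/45.5 = 0.01011
z = 18.4 * 45.5 = 837.2
uz = 837.2 * sqrt(0.080435^2 + 0.01011^2) = 67.87

67.87


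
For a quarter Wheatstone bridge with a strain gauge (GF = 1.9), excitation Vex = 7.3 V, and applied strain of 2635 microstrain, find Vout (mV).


Quarter bridge output: Vout = (GF * epsilon * Vex) / 4.
Vout = (1.9 * 2635e-6 * 7.3) / 4
Vout = 0.03654745 / 4 V
Vout = 0.00913686 V = 9.1369 mV

9.1369 mV


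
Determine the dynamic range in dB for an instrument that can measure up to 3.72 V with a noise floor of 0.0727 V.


Dynamic range = 20 * log10(Vmax / Vnoise).
DR = 20 * log10(3.72 / 0.0727)
DR = 20 * log10(51.17)
DR = 34.18 dB

34.18 dB


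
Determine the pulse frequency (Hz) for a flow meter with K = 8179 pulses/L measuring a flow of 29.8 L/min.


Frequency = K * Q / 60 (converting L/min to L/s).
f = 8179 * 29.8 / 60
f = 243734.2 / 60
f = 4062.24 Hz

4062.24 Hz


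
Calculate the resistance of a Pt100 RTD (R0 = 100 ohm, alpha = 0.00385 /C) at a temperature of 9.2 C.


The RTD equation: Rt = R0 * (1 + alpha * T).
Rt = 100 * (1 + 0.00385 * 9.2)
Rt = 100 * (1 + 0.03542)
Rt = 100 * 1.03542
Rt = 103.542 ohm

103.542 ohm


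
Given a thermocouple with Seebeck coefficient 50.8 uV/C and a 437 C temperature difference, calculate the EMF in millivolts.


The thermocouple output V = sensitivity * dT.
V = 50.8 uV/C * 437 C
V = 22199.6 uV
V = 22.2 mV

22.2 mV


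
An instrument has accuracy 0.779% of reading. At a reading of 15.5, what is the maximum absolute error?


Absolute error = (accuracy% / 100) * reading.
Error = (0.779 / 100) * 15.5
Error = 0.00779 * 15.5
Error = 0.1207

0.1207


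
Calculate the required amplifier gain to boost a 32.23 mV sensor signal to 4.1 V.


Gain = Vout / Vin (converting to same units).
G = 4.1 V / 32.23 mV
G = 4100.0 mV / 32.23 mV
G = 127.21

127.21


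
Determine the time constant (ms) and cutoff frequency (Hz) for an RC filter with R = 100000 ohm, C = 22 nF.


Time constant: tau = R * C.
tau = 100000 * 2.20e-08 = 0.0022 s
tau = 2.2 ms
Cutoff frequency: fc = 1 / (2*pi*R*C).
fc = 1 / (2*pi*0.0022) = 72.34 Hz

tau = 2.2 ms, fc = 72.34 Hz


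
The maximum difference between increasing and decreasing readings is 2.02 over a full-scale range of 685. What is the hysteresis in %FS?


Hysteresis = (max difference / full scale) * 100%.
H = (2.02 / 685) * 100
H = 0.295 %FS

0.295 %FS


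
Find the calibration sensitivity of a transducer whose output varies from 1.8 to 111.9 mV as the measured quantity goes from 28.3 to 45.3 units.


Sensitivity = (y2 - y1) / (x2 - x1).
S = (111.9 - 1.8) / (45.3 - 28.3)
S = 110.1 / 17.0
S = 6.4765 mV/unit

6.4765 mV/unit


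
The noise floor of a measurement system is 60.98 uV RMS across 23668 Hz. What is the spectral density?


Noise spectral density = Vrms / sqrt(BW).
NSD = 60.98 / sqrt(23668)
NSD = 60.98 / 153.8441
NSD = 0.3964 uV/sqrt(Hz)

0.3964 uV/sqrt(Hz)


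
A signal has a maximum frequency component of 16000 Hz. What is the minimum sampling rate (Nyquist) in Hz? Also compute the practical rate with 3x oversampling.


By Nyquist theorem, fs_min = 2 * fmax.
fs_min = 2 * 16000 = 32000 Hz
Practical rate = 3 * fs_min = 3 * 32000 = 96000 Hz

fs_min = 32000 Hz, fs_practical = 96000 Hz


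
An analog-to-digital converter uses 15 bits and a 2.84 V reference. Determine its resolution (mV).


The resolution (LSB) of an ADC is Vref / 2^n.
LSB = 2.84 / 2^15
LSB = 2.84 / 32768
LSB = 8.667e-05 V = 0.08666992 mV

0.08666992 mV


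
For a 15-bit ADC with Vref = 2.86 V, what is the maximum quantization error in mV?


The maximum quantization error is +/- LSB/2.
LSB = Vref / 2^n = 2.86 / 32768 = 8.728e-05 V
Max error = LSB / 2 = 8.728e-05 / 2 = 4.364e-05 V
Max error = 0.0436 mV

0.0436 mV


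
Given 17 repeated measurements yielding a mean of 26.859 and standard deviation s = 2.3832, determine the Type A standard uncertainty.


The standard uncertainty for Type A evaluation is u = s / sqrt(n).
u = 2.3832 / sqrt(17)
u = 2.3832 / 4.1231
u = 0.578

0.578


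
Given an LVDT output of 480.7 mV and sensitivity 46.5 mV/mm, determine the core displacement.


Displacement = Vout / sensitivity.
d = 480.7 / 46.5
d = 10.338 mm

10.338 mm


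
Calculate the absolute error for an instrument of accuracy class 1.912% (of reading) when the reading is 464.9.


Absolute error = (accuracy% / 100) * reading.
Error = (1.912 / 100) * 464.9
Error = 0.01912 * 464.9
Error = 8.8889

8.8889


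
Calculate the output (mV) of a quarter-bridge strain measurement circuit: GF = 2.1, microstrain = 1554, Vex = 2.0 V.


Quarter bridge output: Vout = (GF * epsilon * Vex) / 4.
Vout = (2.1 * 1554e-6 * 2.0) / 4
Vout = 0.0065268 / 4 V
Vout = 0.0016317 V = 1.6317 mV

1.6317 mV


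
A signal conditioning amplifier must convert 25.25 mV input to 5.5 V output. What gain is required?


Gain = Vout / Vin (converting to same units).
G = 5.5 V / 25.25 mV
G = 5500.0 mV / 25.25 mV
G = 217.82

217.82


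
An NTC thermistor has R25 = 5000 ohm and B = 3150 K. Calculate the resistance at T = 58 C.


NTC thermistor equation: Rt = R25 * exp(B * (1/T - 1/T25)).
T in Kelvin: 331.15 K, T25 = 298.15 K
1/T - 1/T25 = 1/331.15 - 1/298.15 = -0.00033424
B * (1/T - 1/T25) = 3150 * -0.00033424 = -1.0528
Rt = 5000 * exp(-1.0528) = 1744.7 ohm

1744.7 ohm


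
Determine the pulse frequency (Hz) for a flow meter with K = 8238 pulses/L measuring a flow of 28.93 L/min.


Frequency = K * Q / 60 (converting L/min to L/s).
f = 8238 * 28.93 / 60
f = 238325.34 / 60
f = 3972.09 Hz

3972.09 Hz


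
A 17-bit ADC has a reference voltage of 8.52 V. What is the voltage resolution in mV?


The resolution (LSB) of an ADC is Vref / 2^n.
LSB = 8.52 / 2^17
LSB = 8.52 / 131072
LSB = 6.5e-05 V = 0.06500244 mV

0.06500244 mV


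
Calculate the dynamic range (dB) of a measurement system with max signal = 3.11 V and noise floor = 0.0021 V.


Dynamic range = 20 * log10(Vmax / Vnoise).
DR = 20 * log10(3.11 / 0.0021)
DR = 20 * log10(1480.95)
DR = 63.41 dB

63.41 dB


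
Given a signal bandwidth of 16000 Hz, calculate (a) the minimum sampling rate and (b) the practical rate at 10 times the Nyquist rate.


By Nyquist theorem, fs_min = 2 * fmax.
fs_min = 2 * 16000 = 32000 Hz
Practical rate = 10 * fs_min = 10 * 32000 = 320000 Hz

fs_min = 32000 Hz, fs_practical = 320000 Hz


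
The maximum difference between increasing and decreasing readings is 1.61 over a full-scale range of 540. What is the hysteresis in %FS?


Hysteresis = (max difference / full scale) * 100%.
H = (1.61 / 540) * 100
H = 0.298 %FS

0.298 %FS


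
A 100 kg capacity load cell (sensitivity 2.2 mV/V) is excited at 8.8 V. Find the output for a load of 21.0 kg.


Vout = rated_output * Vex * (load / capacity).
Vout = 2.2 * 8.8 * (21.0 / 100)
Vout = 2.2 * 8.8 * 0.21
Vout = 4.066 mV

4.066 mV


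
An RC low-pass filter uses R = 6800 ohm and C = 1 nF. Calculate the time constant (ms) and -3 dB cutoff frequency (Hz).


Time constant: tau = R * C.
tau = 6800 * 1.00e-09 = 6.8e-06 s
tau = 0.0068 ms
Cutoff frequency: fc = 1 / (2*pi*R*C).
fc = 1 / (2*pi*6.8e-06) = 23405.14 Hz

tau = 0.0068 ms, fc = 23405.14 Hz


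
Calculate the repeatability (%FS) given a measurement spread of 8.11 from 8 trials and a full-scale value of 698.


Repeatability = (spread / full scale) * 100%.
R = (8.11 / 698) * 100
R = 1.162 %FS

1.162 %FS


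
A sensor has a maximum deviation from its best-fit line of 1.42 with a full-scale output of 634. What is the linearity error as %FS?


Linearity error = (max deviation / full scale) * 100%.
Linearity = (1.42 / 634) * 100
Linearity = 0.224 %FS

0.224 %FS


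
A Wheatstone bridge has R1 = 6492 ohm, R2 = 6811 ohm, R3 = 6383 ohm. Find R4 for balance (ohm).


At balance: R1*R4 = R2*R3, so R4 = R2*R3/R1.
R4 = 6811 * 6383 / 6492
R4 = 43474613 / 6492
R4 = 6696.64 ohm

6696.64 ohm


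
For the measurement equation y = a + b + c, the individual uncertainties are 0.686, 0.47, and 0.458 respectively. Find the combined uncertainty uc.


For a sum of independent quantities, uc = sqrt(u1^2 + u2^2 + u3^2).
uc = sqrt(0.686^2 + 0.47^2 + 0.458^2)
uc = sqrt(0.470596 + 0.2209 + 0.209764)
uc = 0.9493

0.9493


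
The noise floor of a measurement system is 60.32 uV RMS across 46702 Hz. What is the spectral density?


Noise spectral density = Vrms / sqrt(BW).
NSD = 60.32 / sqrt(46702)
NSD = 60.32 / 216.1065
NSD = 0.2791 uV/sqrt(Hz)

0.2791 uV/sqrt(Hz)


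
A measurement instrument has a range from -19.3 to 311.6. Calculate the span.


Span = upper range - lower range.
Span = 311.6 - (-19.3)
Span = 330.9

330.9


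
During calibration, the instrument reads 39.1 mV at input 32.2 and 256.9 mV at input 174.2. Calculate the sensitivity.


Sensitivity = (y2 - y1) / (x2 - x1).
S = (256.9 - 39.1) / (174.2 - 32.2)
S = 217.8 / 142.0
S = 1.5338 mV/unit

1.5338 mV/unit


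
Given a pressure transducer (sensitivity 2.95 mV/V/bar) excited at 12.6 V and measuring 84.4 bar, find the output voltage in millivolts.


Output = sensitivity * Vex * P.
Vout = 2.95 * 12.6 * 84.4
Vout = 37.17 * 84.4
Vout = 3137.15 mV

3137.15 mV


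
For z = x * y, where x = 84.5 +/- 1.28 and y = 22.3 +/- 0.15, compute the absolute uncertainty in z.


For a product z = x*y, the relative uncertainty is:
uz/z = sqrt((ux/x)^2 + (uy/y)^2)
Relative uncertainties: ux/x = 1.28/84.5 = 0.015148
uy/y = 0.15/22.3 = 0.006726
z = 84.5 * 22.3 = 1884.4
uz = 1884.4 * sqrt(0.015148^2 + 0.006726^2) = 31.232

31.232


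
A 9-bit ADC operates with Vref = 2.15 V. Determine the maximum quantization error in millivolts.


The maximum quantization error is +/- LSB/2.
LSB = Vref / 2^n = 2.15 / 512 = 0.00419922 V
Max error = LSB / 2 = 0.00419922 / 2 = 0.00209961 V
Max error = 2.0996 mV

2.0996 mV


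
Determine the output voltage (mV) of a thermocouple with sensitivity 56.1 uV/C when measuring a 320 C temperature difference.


The thermocouple output V = sensitivity * dT.
V = 56.1 uV/C * 320 C
V = 17952.0 uV
V = 17.952 mV

17.952 mV


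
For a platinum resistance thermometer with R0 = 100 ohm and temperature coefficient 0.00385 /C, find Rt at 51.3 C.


The RTD equation: Rt = R0 * (1 + alpha * T).
Rt = 100 * (1 + 0.00385 * 51.3)
Rt = 100 * (1 + 0.197505)
Rt = 100 * 1.197505
Rt = 119.751 ohm

119.751 ohm


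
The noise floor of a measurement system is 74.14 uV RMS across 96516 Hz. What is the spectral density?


Noise spectral density = Vrms / sqrt(BW).
NSD = 74.14 / sqrt(96516)
NSD = 74.14 / 310.6702
NSD = 0.2386 uV/sqrt(Hz)

0.2386 uV/sqrt(Hz)


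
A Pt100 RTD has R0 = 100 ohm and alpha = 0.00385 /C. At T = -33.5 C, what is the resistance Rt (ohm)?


The RTD equation: Rt = R0 * (1 + alpha * T).
Rt = 100 * (1 + 0.00385 * -33.5)
Rt = 100 * (1 + -0.128975)
Rt = 100 * 0.871025
Rt = 87.102 ohm

87.102 ohm


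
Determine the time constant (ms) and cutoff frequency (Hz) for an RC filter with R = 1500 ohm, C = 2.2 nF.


Time constant: tau = R * C.
tau = 1500 * 2.20e-09 = 3.3e-06 s
tau = 0.0033 ms
Cutoff frequency: fc = 1 / (2*pi*R*C).
fc = 1 / (2*pi*3.3e-06) = 48228.77 Hz

tau = 0.0033 ms, fc = 48228.77 Hz


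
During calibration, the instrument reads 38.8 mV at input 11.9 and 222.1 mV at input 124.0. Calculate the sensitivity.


Sensitivity = (y2 - y1) / (x2 - x1).
S = (222.1 - 38.8) / (124.0 - 11.9)
S = 183.3 / 112.1
S = 1.6351 mV/unit

1.6351 mV/unit


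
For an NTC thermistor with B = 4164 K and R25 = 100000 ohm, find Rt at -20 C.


NTC thermistor equation: Rt = R25 * exp(B * (1/T - 1/T25)).
T in Kelvin: 253.15 K, T25 = 298.15 K
1/T - 1/T25 = 1/253.15 - 1/298.15 = 0.00059621
B * (1/T - 1/T25) = 4164 * 0.00059621 = 2.4826
Rt = 100000 * exp(2.4826) = 1197260.8 ohm

1197260.8 ohm


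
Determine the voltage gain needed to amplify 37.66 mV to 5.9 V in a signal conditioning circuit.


Gain = Vout / Vin (converting to same units).
G = 5.9 V / 37.66 mV
G = 5900.0 mV / 37.66 mV
G = 156.66

156.66


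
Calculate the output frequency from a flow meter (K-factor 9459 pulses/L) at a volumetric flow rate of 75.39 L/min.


Frequency = K * Q / 60 (converting L/min to L/s).
f = 9459 * 75.39 / 60
f = 713114.01 / 60
f = 11885.23 Hz

11885.23 Hz


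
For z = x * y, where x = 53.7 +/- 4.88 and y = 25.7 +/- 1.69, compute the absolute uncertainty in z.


For a product z = x*y, the relative uncertainty is:
uz/z = sqrt((ux/x)^2 + (uy/y)^2)
Relative uncertainties: ux/x = 4.88/53.7 = 0.090875
uy/y = 1.69/25.7 = 0.065759
z = 53.7 * 25.7 = 1380.1
uz = 1380.1 * sqrt(0.090875^2 + 0.065759^2) = 154.807

154.807


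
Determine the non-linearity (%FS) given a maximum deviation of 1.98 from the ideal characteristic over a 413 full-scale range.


Linearity error = (max deviation / full scale) * 100%.
Linearity = (1.98 / 413) * 100
Linearity = 0.479 %FS

0.479 %FS


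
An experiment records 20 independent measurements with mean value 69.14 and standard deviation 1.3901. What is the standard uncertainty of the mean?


The standard uncertainty for Type A evaluation is u = s / sqrt(n).
u = 1.3901 / sqrt(20)
u = 1.3901 / 4.4721
u = 0.3108

0.3108


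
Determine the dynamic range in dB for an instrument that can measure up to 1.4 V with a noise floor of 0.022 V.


Dynamic range = 20 * log10(Vmax / Vnoise).
DR = 20 * log10(1.4 / 0.022)
DR = 20 * log10(63.64)
DR = 36.07 dB

36.07 dB


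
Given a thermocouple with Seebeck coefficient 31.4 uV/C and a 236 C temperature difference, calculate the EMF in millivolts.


The thermocouple output V = sensitivity * dT.
V = 31.4 uV/C * 236 C
V = 7410.4 uV
V = 7.41 mV

7.41 mV


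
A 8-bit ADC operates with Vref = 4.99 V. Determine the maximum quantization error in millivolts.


The maximum quantization error is +/- LSB/2.
LSB = Vref / 2^n = 4.99 / 256 = 0.01949219 V
Max error = LSB / 2 = 0.01949219 / 2 = 0.00974609 V
Max error = 9.7461 mV

9.7461 mV


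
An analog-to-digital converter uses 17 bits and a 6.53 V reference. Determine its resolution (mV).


The resolution (LSB) of an ADC is Vref / 2^n.
LSB = 6.53 / 2^17
LSB = 6.53 / 131072
LSB = 4.982e-05 V = 0.04981995 mV

0.04981995 mV


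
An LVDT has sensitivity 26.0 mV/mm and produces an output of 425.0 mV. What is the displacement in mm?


Displacement = Vout / sensitivity.
d = 425.0 / 26.0
d = 16.346 mm

16.346 mm


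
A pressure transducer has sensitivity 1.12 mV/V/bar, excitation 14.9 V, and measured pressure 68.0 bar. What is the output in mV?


Output = sensitivity * Vex * P.
Vout = 1.12 * 14.9 * 68.0
Vout = 16.688 * 68.0
Vout = 1134.78 mV

1134.78 mV


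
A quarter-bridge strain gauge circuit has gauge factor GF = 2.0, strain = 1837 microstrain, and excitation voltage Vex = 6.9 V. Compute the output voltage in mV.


Quarter bridge output: Vout = (GF * epsilon * Vex) / 4.
Vout = (2.0 * 1837e-6 * 6.9) / 4
Vout = 0.0253506 / 4 V
Vout = 0.00633765 V = 6.3377 mV

6.3377 mV


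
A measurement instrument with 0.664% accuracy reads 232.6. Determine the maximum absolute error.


Absolute error = (accuracy% / 100) * reading.
Error = (0.664 / 100) * 232.6
Error = 0.00664 * 232.6
Error = 1.5445

1.5445


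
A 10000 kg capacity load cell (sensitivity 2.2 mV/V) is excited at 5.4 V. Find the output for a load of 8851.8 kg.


Vout = rated_output * Vex * (load / capacity).
Vout = 2.2 * 5.4 * (8851.8 / 10000)
Vout = 2.2 * 5.4 * 0.88518
Vout = 10.516 mV

10.516 mV


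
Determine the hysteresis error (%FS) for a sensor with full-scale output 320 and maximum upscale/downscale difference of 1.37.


Hysteresis = (max difference / full scale) * 100%.
H = (1.37 / 320) * 100
H = 0.428 %FS

0.428 %FS


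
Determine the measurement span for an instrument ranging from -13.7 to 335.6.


Span = upper range - lower range.
Span = 335.6 - (-13.7)
Span = 349.3

349.3


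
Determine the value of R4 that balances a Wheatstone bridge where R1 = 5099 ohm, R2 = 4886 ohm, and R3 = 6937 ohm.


At balance: R1*R4 = R2*R3, so R4 = R2*R3/R1.
R4 = 4886 * 6937 / 5099
R4 = 33894182 / 5099
R4 = 6647.22 ohm

6647.22 ohm


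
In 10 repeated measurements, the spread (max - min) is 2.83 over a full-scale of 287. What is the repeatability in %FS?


Repeatability = (spread / full scale) * 100%.
R = (2.83 / 287) * 100
R = 0.986 %FS

0.986 %FS


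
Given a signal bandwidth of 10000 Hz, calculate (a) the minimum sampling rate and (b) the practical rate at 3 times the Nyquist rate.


By Nyquist theorem, fs_min = 2 * fmax.
fs_min = 2 * 10000 = 20000 Hz
Practical rate = 3 * fs_min = 3 * 20000 = 60000 Hz

fs_min = 20000 Hz, fs_practical = 60000 Hz


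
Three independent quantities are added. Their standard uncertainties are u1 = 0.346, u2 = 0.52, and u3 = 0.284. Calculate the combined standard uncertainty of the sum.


For a sum of independent quantities, uc = sqrt(u1^2 + u2^2 + u3^2).
uc = sqrt(0.346^2 + 0.52^2 + 0.284^2)
uc = sqrt(0.119716 + 0.2704 + 0.080656)
uc = 0.6861

0.6861


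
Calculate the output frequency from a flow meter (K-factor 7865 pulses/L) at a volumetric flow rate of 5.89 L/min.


Frequency = K * Q / 60 (converting L/min to L/s).
f = 7865 * 5.89 / 60
f = 46324.85 / 60
f = 772.08 Hz

772.08 Hz


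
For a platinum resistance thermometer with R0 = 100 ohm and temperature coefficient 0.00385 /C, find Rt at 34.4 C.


The RTD equation: Rt = R0 * (1 + alpha * T).
Rt = 100 * (1 + 0.00385 * 34.4)
Rt = 100 * (1 + 0.13244)
Rt = 100 * 1.13244
Rt = 113.244 ohm

113.244 ohm


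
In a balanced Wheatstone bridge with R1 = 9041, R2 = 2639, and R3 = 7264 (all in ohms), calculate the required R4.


At balance: R1*R4 = R2*R3, so R4 = R2*R3/R1.
R4 = 2639 * 7264 / 9041
R4 = 19169696 / 9041
R4 = 2120.31 ohm

2120.31 ohm


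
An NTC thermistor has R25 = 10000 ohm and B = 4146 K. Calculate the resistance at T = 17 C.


NTC thermistor equation: Rt = R25 * exp(B * (1/T - 1/T25)).
T in Kelvin: 290.15 K, T25 = 298.15 K
1/T - 1/T25 = 1/290.15 - 1/298.15 = 9.248e-05
B * (1/T - 1/T25) = 4146 * 9.248e-05 = 0.3834
Rt = 10000 * exp(0.3834) = 14672.8 ohm

14672.8 ohm


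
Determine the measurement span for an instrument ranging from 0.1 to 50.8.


Span = upper range - lower range.
Span = 50.8 - (0.1)
Span = 50.7

50.7


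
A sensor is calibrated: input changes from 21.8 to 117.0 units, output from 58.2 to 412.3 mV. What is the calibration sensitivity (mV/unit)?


Sensitivity = (y2 - y1) / (x2 - x1).
S = (412.3 - 58.2) / (117.0 - 21.8)
S = 354.1 / 95.2
S = 3.7195 mV/unit

3.7195 mV/unit


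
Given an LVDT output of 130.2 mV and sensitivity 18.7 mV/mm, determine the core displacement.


Displacement = Vout / sensitivity.
d = 130.2 / 18.7
d = 6.963 mm

6.963 mm


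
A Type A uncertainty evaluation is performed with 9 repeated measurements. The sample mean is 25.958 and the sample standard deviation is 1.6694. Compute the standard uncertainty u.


The standard uncertainty for Type A evaluation is u = s / sqrt(n).
u = 1.6694 / sqrt(9)
u = 1.6694 / 3.0
u = 0.5565

0.5565


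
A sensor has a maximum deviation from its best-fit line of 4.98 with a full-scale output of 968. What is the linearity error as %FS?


Linearity error = (max deviation / full scale) * 100%.
Linearity = (4.98 / 968) * 100
Linearity = 0.514 %FS

0.514 %FS


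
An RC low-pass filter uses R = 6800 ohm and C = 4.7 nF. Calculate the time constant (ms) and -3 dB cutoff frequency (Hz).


Time constant: tau = R * C.
tau = 6800 * 4.70e-09 = 3.196e-05 s
tau = 0.032 ms
Cutoff frequency: fc = 1 / (2*pi*R*C).
fc = 1 / (2*pi*3.196e-05) = 4979.82 Hz

tau = 0.032 ms, fc = 4979.82 Hz


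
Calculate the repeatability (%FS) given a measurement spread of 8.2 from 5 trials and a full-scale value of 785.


Repeatability = (spread / full scale) * 100%.
R = (8.2 / 785) * 100
R = 1.045 %FS

1.045 %FS


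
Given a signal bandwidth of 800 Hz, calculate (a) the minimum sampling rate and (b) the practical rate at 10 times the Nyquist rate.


By Nyquist theorem, fs_min = 2 * fmax.
fs_min = 2 * 800 = 1600 Hz
Practical rate = 10 * fs_min = 10 * 1600 = 16000 Hz

fs_min = 1600 Hz, fs_practical = 16000 Hz


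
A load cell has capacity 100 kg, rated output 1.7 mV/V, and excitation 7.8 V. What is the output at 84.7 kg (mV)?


Vout = rated_output * Vex * (load / capacity).
Vout = 1.7 * 7.8 * (84.7 / 100)
Vout = 1.7 * 7.8 * 0.847
Vout = 11.231 mV

11.231 mV


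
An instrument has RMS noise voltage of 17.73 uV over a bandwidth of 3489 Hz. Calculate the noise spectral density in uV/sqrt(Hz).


Noise spectral density = Vrms / sqrt(BW).
NSD = 17.73 / sqrt(3489)
NSD = 17.73 / 59.0678
NSD = 0.3002 uV/sqrt(Hz)

0.3002 uV/sqrt(Hz)


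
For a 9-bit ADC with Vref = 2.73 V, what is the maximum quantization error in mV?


The maximum quantization error is +/- LSB/2.
LSB = Vref / 2^n = 2.73 / 512 = 0.00533203 V
Max error = LSB / 2 = 0.00533203 / 2 = 0.00266602 V
Max error = 2.666 mV

2.666 mV


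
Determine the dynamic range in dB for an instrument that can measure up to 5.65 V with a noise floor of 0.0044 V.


Dynamic range = 20 * log10(Vmax / Vnoise).
DR = 20 * log10(5.65 / 0.0044)
DR = 20 * log10(1284.09)
DR = 62.17 dB

62.17 dB


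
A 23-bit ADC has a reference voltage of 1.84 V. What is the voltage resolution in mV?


The resolution (LSB) of an ADC is Vref / 2^n.
LSB = 1.84 / 2^23
LSB = 1.84 / 8388608
LSB = 2.2e-07 V = 0.00021935 mV

0.00021935 mV


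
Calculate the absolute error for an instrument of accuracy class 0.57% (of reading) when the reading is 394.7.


Absolute error = (accuracy% / 100) * reading.
Error = (0.57 / 100) * 394.7
Error = 0.0057 * 394.7
Error = 2.2498

2.2498


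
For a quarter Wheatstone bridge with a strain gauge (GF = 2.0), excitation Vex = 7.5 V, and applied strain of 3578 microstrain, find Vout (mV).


Quarter bridge output: Vout = (GF * epsilon * Vex) / 4.
Vout = (2.0 * 3578e-6 * 7.5) / 4
Vout = 0.05367 / 4 V
Vout = 0.0134175 V = 13.4175 mV

13.4175 mV


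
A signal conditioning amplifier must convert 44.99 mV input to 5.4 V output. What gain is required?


Gain = Vout / Vin (converting to same units).
G = 5.4 V / 44.99 mV
G = 5400.0 mV / 44.99 mV
G = 120.03

120.03


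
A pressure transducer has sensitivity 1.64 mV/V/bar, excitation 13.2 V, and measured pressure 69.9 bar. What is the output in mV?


Output = sensitivity * Vex * P.
Vout = 1.64 * 13.2 * 69.9
Vout = 21.648 * 69.9
Vout = 1513.2 mV

1513.2 mV


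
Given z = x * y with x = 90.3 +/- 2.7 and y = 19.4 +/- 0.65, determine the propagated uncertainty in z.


For a product z = x*y, the relative uncertainty is:
uz/z = sqrt((ux/x)^2 + (uy/y)^2)
Relative uncertainties: ux/x = 2.7/90.3 = 0.0299
uy/y = 0.65/19.4 = 0.033505
z = 90.3 * 19.4 = 1751.8
uz = 1751.8 * sqrt(0.0299^2 + 0.033505^2) = 78.669

78.669


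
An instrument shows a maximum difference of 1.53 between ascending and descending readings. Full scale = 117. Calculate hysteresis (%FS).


Hysteresis = (max difference / full scale) * 100%.
H = (1.53 / 117) * 100
H = 1.308 %FS

1.308 %FS


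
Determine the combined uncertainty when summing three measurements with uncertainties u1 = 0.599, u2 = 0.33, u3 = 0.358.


For a sum of independent quantities, uc = sqrt(u1^2 + u2^2 + u3^2).
uc = sqrt(0.599^2 + 0.33^2 + 0.358^2)
uc = sqrt(0.358801 + 0.1089 + 0.128164)
uc = 0.7719

0.7719


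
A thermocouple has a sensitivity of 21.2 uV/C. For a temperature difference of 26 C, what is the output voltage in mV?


The thermocouple output V = sensitivity * dT.
V = 21.2 uV/C * 26 C
V = 551.2 uV
V = 0.551 mV

0.551 mV


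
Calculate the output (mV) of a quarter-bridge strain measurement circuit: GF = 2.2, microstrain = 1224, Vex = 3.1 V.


Quarter bridge output: Vout = (GF * epsilon * Vex) / 4.
Vout = (2.2 * 1224e-6 * 3.1) / 4
Vout = 0.00834768 / 4 V
Vout = 0.00208692 V = 2.0869 mV

2.0869 mV


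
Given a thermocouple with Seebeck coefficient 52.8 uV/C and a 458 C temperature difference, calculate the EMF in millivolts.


The thermocouple output V = sensitivity * dT.
V = 52.8 uV/C * 458 C
V = 24182.4 uV
V = 24.182 mV

24.182 mV


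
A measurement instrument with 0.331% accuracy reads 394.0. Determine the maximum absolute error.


Absolute error = (accuracy% / 100) * reading.
Error = (0.331 / 100) * 394.0
Error = 0.00331 * 394.0
Error = 1.3041

1.3041


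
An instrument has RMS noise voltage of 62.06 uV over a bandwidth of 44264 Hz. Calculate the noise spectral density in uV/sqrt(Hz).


Noise spectral density = Vrms / sqrt(BW).
NSD = 62.06 / sqrt(44264)
NSD = 62.06 / 210.3901
NSD = 0.295 uV/sqrt(Hz)

0.295 uV/sqrt(Hz)


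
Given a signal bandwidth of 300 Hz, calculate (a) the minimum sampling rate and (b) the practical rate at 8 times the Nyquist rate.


By Nyquist theorem, fs_min = 2 * fmax.
fs_min = 2 * 300 = 600 Hz
Practical rate = 8 * fs_min = 8 * 600 = 4800 Hz

fs_min = 600 Hz, fs_practical = 4800 Hz


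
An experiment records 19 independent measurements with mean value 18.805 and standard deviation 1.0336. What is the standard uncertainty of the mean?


The standard uncertainty for Type A evaluation is u = s / sqrt(n).
u = 1.0336 / sqrt(19)
u = 1.0336 / 4.3589
u = 0.2371

0.2371


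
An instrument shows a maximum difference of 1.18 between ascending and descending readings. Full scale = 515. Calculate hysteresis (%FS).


Hysteresis = (max difference / full scale) * 100%.
H = (1.18 / 515) * 100
H = 0.229 %FS

0.229 %FS


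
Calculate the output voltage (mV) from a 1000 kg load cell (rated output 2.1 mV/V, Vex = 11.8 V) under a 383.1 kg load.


Vout = rated_output * Vex * (load / capacity).
Vout = 2.1 * 11.8 * (383.1 / 1000)
Vout = 2.1 * 11.8 * 0.3831
Vout = 9.493 mV

9.493 mV


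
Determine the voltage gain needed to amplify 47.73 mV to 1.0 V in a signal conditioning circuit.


Gain = Vout / Vin (converting to same units).
G = 1.0 V / 47.73 mV
G = 1000.0 mV / 47.73 mV
G = 20.95

20.95


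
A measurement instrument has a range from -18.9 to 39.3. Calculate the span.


Span = upper range - lower range.
Span = 39.3 - (-18.9)
Span = 58.2

58.2


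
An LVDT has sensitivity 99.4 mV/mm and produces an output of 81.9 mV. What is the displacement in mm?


Displacement = Vout / sensitivity.
d = 81.9 / 99.4
d = 0.824 mm

0.824 mm


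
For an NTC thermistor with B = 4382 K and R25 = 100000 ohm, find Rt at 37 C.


NTC thermistor equation: Rt = R25 * exp(B * (1/T - 1/T25)).
T in Kelvin: 310.15 K, T25 = 298.15 K
1/T - 1/T25 = 1/310.15 - 1/298.15 = -0.00012977
B * (1/T - 1/T25) = 4382 * -0.00012977 = -0.5687
Rt = 100000 * exp(-0.5687) = 56628.8 ohm

56628.8 ohm


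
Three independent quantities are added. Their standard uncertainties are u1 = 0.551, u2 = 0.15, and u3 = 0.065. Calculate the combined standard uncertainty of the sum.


For a sum of independent quantities, uc = sqrt(u1^2 + u2^2 + u3^2).
uc = sqrt(0.551^2 + 0.15^2 + 0.065^2)
uc = sqrt(0.303601 + 0.0225 + 0.004225)
uc = 0.5747

0.5747


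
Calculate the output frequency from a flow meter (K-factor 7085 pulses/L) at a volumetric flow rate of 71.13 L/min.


Frequency = K * Q / 60 (converting L/min to L/s).
f = 7085 * 71.13 / 60
f = 503956.05 / 60
f = 8399.27 Hz

8399.27 Hz


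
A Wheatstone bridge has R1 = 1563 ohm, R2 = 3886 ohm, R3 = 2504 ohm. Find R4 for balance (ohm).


At balance: R1*R4 = R2*R3, so R4 = R2*R3/R1.
R4 = 3886 * 2504 / 1563
R4 = 9730544 / 1563
R4 = 6225.56 ohm

6225.56 ohm


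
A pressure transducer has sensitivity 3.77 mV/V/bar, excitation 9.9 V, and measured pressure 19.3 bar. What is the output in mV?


Output = sensitivity * Vex * P.
Vout = 3.77 * 9.9 * 19.3
Vout = 37.323 * 19.3
Vout = 720.33 mV

720.33 mV


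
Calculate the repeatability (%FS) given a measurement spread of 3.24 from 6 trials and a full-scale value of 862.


Repeatability = (spread / full scale) * 100%.
R = (3.24 / 862) * 100
R = 0.376 %FS

0.376 %FS


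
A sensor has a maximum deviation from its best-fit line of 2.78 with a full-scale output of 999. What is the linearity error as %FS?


Linearity error = (max deviation / full scale) * 100%.
Linearity = (2.78 / 999) * 100
Linearity = 0.278 %FS

0.278 %FS


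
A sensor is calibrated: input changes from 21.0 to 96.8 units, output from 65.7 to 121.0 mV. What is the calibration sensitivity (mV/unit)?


Sensitivity = (y2 - y1) / (x2 - x1).
S = (121.0 - 65.7) / (96.8 - 21.0)
S = 55.3 / 75.8
S = 0.7296 mV/unit

0.7296 mV/unit


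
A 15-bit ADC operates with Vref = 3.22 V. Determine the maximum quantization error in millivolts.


The maximum quantization error is +/- LSB/2.
LSB = Vref / 2^n = 3.22 / 32768 = 9.827e-05 V
Max error = LSB / 2 = 9.827e-05 / 2 = 4.913e-05 V
Max error = 0.0491 mV

0.0491 mV


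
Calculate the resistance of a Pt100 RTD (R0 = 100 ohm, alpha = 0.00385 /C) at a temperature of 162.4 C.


The RTD equation: Rt = R0 * (1 + alpha * T).
Rt = 100 * (1 + 0.00385 * 162.4)
Rt = 100 * (1 + 0.62524)
Rt = 100 * 1.62524
Rt = 162.524 ohm

162.524 ohm


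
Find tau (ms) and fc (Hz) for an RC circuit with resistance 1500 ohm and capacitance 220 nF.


Time constant: tau = R * C.
tau = 1500 * 2.20e-07 = 0.00033 s
tau = 0.33 ms
Cutoff frequency: fc = 1 / (2*pi*R*C).
fc = 1 / (2*pi*0.00033) = 482.29 Hz

tau = 0.33 ms, fc = 482.29 Hz


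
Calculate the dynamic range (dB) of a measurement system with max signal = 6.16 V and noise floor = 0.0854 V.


Dynamic range = 20 * log10(Vmax / Vnoise).
DR = 20 * log10(6.16 / 0.0854)
DR = 20 * log10(72.13)
DR = 37.16 dB

37.16 dB


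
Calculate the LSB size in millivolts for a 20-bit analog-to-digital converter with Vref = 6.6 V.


The resolution (LSB) of an ADC is Vref / 2^n.
LSB = 6.6 / 2^20
LSB = 6.6 / 1048576
LSB = 6.29e-06 V = 0.00629425 mV

0.00629425 mV


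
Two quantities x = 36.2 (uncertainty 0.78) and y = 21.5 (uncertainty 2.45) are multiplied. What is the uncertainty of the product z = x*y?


For a product z = x*y, the relative uncertainty is:
uz/z = sqrt((ux/x)^2 + (uy/y)^2)
Relative uncertainties: ux/x = 0.78/36.2 = 0.021547
uy/y = 2.45/21.5 = 0.113953
z = 36.2 * 21.5 = 778.3
uz = 778.3 * sqrt(0.021547^2 + 0.113953^2) = 90.262

90.262


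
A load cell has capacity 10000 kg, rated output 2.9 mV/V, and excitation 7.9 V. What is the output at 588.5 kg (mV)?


Vout = rated_output * Vex * (load / capacity).
Vout = 2.9 * 7.9 * (588.5 / 10000)
Vout = 2.9 * 7.9 * 0.05885
Vout = 1.348 mV

1.348 mV


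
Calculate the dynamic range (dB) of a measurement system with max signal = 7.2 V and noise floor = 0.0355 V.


Dynamic range = 20 * log10(Vmax / Vnoise).
DR = 20 * log10(7.2 / 0.0355)
DR = 20 * log10(202.82)
DR = 46.14 dB

46.14 dB


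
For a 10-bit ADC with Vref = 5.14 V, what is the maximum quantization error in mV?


The maximum quantization error is +/- LSB/2.
LSB = Vref / 2^n = 5.14 / 1024 = 0.00501953 V
Max error = LSB / 2 = 0.00501953 / 2 = 0.00250977 V
Max error = 2.5098 mV

2.5098 mV


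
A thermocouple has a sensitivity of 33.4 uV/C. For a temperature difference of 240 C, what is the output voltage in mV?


The thermocouple output V = sensitivity * dT.
V = 33.4 uV/C * 240 C
V = 8016.0 uV
V = 8.016 mV

8.016 mV


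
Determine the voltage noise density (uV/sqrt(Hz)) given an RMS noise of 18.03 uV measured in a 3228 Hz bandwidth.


Noise spectral density = Vrms / sqrt(BW).
NSD = 18.03 / sqrt(3228)
NSD = 18.03 / 56.8155
NSD = 0.3173 uV/sqrt(Hz)

0.3173 uV/sqrt(Hz)


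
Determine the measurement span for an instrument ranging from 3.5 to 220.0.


Span = upper range - lower range.
Span = 220.0 - (3.5)
Span = 216.5

216.5
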